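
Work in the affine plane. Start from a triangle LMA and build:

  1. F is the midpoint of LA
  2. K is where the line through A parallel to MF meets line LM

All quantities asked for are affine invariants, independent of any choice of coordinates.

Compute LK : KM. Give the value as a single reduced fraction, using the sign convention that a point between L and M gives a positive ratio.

Work in coordinates with L = (0, 0), M = (1, 0), A = (0, 1).
1. F is the midpoint of LA ⇒ F = (0, 1/2)
2. K is where the line through A parallel to MF meets line LM ⇒ K = (2, 0)
K = L + t·(M−L) with t = 2, so LK:KM = t:(1−t) = 2:-1

LK:KM = -2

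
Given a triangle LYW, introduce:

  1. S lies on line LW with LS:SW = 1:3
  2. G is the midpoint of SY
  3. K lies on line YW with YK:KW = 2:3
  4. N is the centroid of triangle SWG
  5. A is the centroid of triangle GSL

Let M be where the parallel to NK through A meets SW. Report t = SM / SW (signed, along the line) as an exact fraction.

Work in coordinates with L = (0, 0), Y = (1, 0), W = (0, 1).
1. S lies on line LW with LS:SW = 1:3 ⇒ S = (0, 1/4)
2. G is the midpoint of SY ⇒ G = (1/2, 1/8)
3. K lies on line YW with YK:KW = 2:3 ⇒ K = (3/5, 2/5)
4. N is the centroid of triangle SWG ⇒ N = (1/6, 11/24)
5. A is the centroid of triangle GSL ⇒ A = (1/6, 1/8)
through A parallel to NK: direction (13/30, -7/120); meets SW at M = (0, 23/156)
M = S + t·(W−S) with t = -16/117

t = -16/117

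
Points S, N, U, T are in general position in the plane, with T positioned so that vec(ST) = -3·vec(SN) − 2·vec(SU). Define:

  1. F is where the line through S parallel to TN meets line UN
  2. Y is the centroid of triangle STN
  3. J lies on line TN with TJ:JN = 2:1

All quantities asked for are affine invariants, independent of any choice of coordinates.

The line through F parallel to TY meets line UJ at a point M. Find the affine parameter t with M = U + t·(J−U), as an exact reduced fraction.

Assign S = (0, 0), N = (1, 0), U = (0, 1), T = (-3, -2) — the answer is frame-independent, so this choice is without loss of generality.
1. F is where the line through S parallel to TN meets line UN ⇒ F = (2/3, 1/3)
2. Y is the centroid of triangle STN ⇒ Y = (-2/3, -2/3)
3. J lies on line TN with TJ:JN = 2:1 ⇒ J = (-1/3, -2/3)
through F parallel to TY: direction (7/3, 4/3); meets UJ at M = (-22/93, -17/93)
M = U + t·(J−U) with t = 22/31

t = 22/31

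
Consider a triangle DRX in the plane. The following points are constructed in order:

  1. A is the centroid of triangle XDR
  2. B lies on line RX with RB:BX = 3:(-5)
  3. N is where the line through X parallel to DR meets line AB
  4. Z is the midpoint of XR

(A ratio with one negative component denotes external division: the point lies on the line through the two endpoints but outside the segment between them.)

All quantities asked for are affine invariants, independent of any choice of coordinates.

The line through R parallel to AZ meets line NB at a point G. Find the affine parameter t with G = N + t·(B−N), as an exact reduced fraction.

t = 9/20

Set D = (0, 0), R = (1, 0), X = (0, 1); any affine frame gives the same invariant.
1. A is the centroid of triangle XDR ⇒ A = (1/3, 1/3)
2. B lies on line RX with RB:BX = 3:(-5) ⇒ B = (5/2, -3/2)
3. N is where the line through X parallel to DR meets line AB ⇒ N = (-5/11, 1)
4. Z is the midpoint of XR ⇒ Z = (1/2, 1/2)
through R parallel to AZ: direction (1/6, 1/6); meets NB at G = (7/8, -1/8)
G = N + t·(B−N) with t = 9/20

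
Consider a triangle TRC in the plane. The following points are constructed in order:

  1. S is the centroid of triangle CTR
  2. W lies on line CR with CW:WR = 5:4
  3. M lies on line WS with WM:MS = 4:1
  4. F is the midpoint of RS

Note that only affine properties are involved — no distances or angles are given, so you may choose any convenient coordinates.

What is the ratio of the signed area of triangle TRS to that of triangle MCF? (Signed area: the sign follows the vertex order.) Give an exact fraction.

Work in coordinates with T = (0, 0), R = (1, 0), C = (0, 1).
1. S is the centroid of triangle CTR ⇒ S = (1/3, 1/3)
2. W lies on line CR with CW:WR = 5:4 ⇒ W = (5/9, 4/9)
3. M lies on line WS with WM:MS = 4:1 ⇒ M = (17/45, 16/45)
4. F is the midpoint of RS ⇒ F = (2/3, 1/6)
2·[TRS] = 1/3, 2·[MCF] = -31/270
[TRS]:[MCF] = 1/3:-31/270 = -90/31

[TRS]:[MCF] = -90/31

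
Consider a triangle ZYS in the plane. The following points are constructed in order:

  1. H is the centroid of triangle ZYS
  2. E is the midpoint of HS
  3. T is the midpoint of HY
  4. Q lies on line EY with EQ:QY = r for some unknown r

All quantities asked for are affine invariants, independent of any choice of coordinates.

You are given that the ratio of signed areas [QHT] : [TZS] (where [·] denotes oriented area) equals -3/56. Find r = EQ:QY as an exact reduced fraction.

Assign Z = (0, 0), Y = (1, 0), S = (0, 1) — the answer is frame-independent, so this choice is without loss of generality.
1. H is the centroid of triangle ZYS ⇒ H = (1/3, 1/3)
2. E is the midpoint of HS ⇒ E = (1/6, 2/3)
3. T is the midpoint of HY ⇒ T = (2/3, 1/6)
4. With EQ:QY = r, write λ = r/(r+1) so Q = E + λ·(Y−E); Q is affine-linear in λ
Every point depending on Q is an affine combination of Q and λ-independent points, so each such coordinate is linear in λ; the λ² term in each signed area is a multiple of (Y−E)×(Y−E) = 0, so 2·[QHT] and 2·[TZS] are each linear in λ. Evaluating at λ=0 and λ=1:
  2·[QHT] = -1/12·λ + 1/12,   2·[TZS] = -2/3
So [QHT]:[TZS] = (-1/12·λ + 1/12) / (-2/3). Setting this equal to -3/56:
  -1/12·λ + 1/12 = -3/56·(-2/3)  ⇒  λ = 4/7
Then r = λ/(1−λ) = (4/7)/(3/7) = 4/3. Check: with r = 4/3, Q = (9/14, 2/7) and [QHT]:[TZS] = -3/56 as required.

r = 4/3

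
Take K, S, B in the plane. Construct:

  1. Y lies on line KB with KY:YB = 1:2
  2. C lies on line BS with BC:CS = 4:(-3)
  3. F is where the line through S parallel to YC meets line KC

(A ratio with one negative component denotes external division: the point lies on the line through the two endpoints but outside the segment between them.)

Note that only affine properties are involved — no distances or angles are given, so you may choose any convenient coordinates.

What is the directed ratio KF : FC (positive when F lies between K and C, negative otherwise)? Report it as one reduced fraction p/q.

Work in coordinates with K = (0, 0), S = (1, 0), B = (0, 1).
1. Y lies on line KB with KY:YB = 1:2 ⇒ Y = (0, 1/3)
2. C lies on line BS with BC:CS = 4:(-3) ⇒ C = (4, -3)
3. F is where the line through S parallel to YC meets line KC ⇒ F = (10, -15/2)
F = K + t·(C−K) with t = 5/2, so KF:FC = t:(1−t) = 5/2:-3/2

KF:FC = -5/3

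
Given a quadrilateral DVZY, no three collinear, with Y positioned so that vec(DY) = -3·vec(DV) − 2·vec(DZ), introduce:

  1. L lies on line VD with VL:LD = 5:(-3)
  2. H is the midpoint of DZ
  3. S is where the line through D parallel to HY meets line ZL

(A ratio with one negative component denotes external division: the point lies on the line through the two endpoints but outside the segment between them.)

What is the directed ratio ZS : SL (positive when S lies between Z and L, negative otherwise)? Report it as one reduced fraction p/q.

ZS:SL = -4/5

Set D = (0, 0), V = (1, 0), Z = (0, 1), Y = (-3, -2); any affine frame gives the same invariant.
1. L lies on line VD with VL:LD = 5:(-3) ⇒ L = (-3/2, 0)
2. H is the midpoint of DZ ⇒ H = (0, 1/2)
3. S is where the line through D parallel to HY meets line ZL ⇒ S = (6, 5)
S = Z + t·(L−Z) with t = -4, so ZS:SL = t:(1−t) = -4:5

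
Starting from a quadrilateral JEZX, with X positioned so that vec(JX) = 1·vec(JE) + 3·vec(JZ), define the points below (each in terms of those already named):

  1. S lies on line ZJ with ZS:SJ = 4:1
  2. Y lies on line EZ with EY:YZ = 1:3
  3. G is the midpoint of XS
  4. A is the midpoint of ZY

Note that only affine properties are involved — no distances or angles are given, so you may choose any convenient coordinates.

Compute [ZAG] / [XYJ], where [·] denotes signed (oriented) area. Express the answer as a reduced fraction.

[ZAG]:[XYJ] = -33/160

Work in coordinates with J = (0, 0), E = (1, 0), Z = (0, 1), X = (1, 3).
1. S lies on line ZJ with ZS:SJ = 4:1 ⇒ S = (0, 1/5)
2. Y lies on line EZ with EY:YZ = 1:3 ⇒ Y = (3/4, 1/4)
3. G is the midpoint of XS ⇒ G = (1/2, 8/5)
4. A is the midpoint of ZY ⇒ A = (3/8, 5/8)
2·[ZAG] = 33/80, 2·[XYJ] = -2
[ZAG]:[XYJ] = 33/80:-2 = -33/160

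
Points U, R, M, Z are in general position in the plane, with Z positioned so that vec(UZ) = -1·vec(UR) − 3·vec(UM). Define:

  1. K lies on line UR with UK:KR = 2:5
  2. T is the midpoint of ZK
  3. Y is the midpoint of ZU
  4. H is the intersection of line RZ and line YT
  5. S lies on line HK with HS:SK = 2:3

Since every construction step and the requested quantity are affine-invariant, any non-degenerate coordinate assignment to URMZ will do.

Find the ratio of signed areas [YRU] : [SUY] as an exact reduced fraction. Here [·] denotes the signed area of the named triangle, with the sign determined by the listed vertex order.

[YRU]:[SUY] = 70/29

Work in coordinates with U = (0, 0), R = (1, 0), M = (0, 1), Z = (-1, -3).
1. K lies on line UR with UK:KR = 2:5 ⇒ K = (2/7, 0)
2. T is the midpoint of ZK ⇒ T = (-5/14, -3/2)
3. Y is the midpoint of ZU ⇒ Y = (-1/2, -3/2)
4. H is the intersection of line RZ and line YT ⇒ H = (0, -3/2)
5. S lies on line HK with HS:SK = 2:3 ⇒ S = (4/35, -9/10)
2·[YRU] = 3/2, 2·[SUY] = 87/140
[YRU]:[SUY] = 3/2:87/140 = 70/29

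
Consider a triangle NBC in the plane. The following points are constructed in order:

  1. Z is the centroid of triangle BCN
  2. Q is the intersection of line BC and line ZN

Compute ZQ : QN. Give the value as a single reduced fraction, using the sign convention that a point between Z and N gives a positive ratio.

ZQ:QN = -1/3

Work in coordinates with N = (0, 0), B = (1, 0), C = (0, 1).
1. Z is the centroid of triangle BCN ⇒ Z = (1/3, 1/3)
2. Q is the intersection of line BC and line ZN ⇒ Q = (1/2, 1/2)
Q = Z + t·(N−Z) with t = -1/2, so ZQ:QN = t:(1−t) = -1/2:3/2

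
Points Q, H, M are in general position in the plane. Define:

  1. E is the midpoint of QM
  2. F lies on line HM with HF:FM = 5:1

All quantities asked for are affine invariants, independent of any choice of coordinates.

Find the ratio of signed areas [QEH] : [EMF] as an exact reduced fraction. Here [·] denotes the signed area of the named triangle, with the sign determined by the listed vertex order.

[QEH]:[EMF] = 6

Work in coordinates with Q = (0, 0), H = (1, 0), M = (0, 1).
1. E is the midpoint of QM ⇒ E = (0, 1/2)
2. F lies on line HM with HF:FM = 5:1 ⇒ F = (1/6, 5/6)
2·[QEH] = -1/2, 2·[EMF] = -1/12
[QEH]:[EMF] = -1/2:-1/12 = 6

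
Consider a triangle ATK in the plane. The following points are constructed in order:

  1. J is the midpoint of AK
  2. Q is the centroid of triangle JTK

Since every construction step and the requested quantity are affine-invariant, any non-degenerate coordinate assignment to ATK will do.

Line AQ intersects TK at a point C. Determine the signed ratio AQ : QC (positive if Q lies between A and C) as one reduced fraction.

Set A = (0, 0), T = (1, 0), K = (0, 1); any affine frame gives the same invariant.
1. J is the midpoint of AK ⇒ J = (0, 1/2)
2. Q is the centroid of triangle JTK ⇒ Q = (1/3, 1/2)
line AQ meets TK at C = (2/5, 3/5)
Q = A + t·(C−A) with t = 5/6, so AQ:QC = 5/6:1/6

AQ:QC = 5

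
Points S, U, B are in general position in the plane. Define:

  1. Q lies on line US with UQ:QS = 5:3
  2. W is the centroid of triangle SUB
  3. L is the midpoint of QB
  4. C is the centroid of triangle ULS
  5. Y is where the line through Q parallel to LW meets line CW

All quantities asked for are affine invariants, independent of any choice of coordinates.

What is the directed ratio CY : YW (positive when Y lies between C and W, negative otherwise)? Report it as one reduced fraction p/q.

CY:YW = -2/3

Assign S = (0, 0), U = (1, 0), B = (0, 1) — the answer is frame-independent, so this choice is without loss of generality.
1. Q lies on line US with UQ:QS = 5:3 ⇒ Q = (3/8, 0)
2. W is the centroid of triangle SUB ⇒ W = (1/3, 1/3)
3. L is the midpoint of QB ⇒ L = (3/16, 1/2)
4. C is the centroid of triangle ULS ⇒ C = (19/48, 1/6)
5. Y is where the line through Q parallel to LW meets line CW ⇒ Y = (25/48, -1/6)
Y = C + t·(W−C) with t = -2, so CY:YW = t:(1−t) = -2:3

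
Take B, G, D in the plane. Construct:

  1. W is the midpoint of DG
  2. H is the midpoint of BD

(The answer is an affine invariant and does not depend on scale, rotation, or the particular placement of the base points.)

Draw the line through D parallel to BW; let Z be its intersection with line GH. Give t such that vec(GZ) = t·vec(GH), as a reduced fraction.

t = 4/3

Work in coordinates with B = (0, 0), G = (1, 0), D = (0, 1).
1. W is the midpoint of DG ⇒ W = (1/2, 1/2)
2. H is the midpoint of BD ⇒ H = (0, 1/2)
through D parallel to BW: direction (1/2, 1/2); meets GH at Z = (-1/3, 2/3)
Z = G + t·(H−G) with t = 4/3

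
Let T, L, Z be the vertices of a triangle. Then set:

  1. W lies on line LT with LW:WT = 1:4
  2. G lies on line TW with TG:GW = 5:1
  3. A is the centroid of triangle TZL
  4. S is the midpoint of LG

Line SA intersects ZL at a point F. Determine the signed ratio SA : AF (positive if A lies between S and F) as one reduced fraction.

SA:AF = -1/2

Work in coordinates with T = (0, 0), L = (1, 0), Z = (0, 1).
1. W lies on line LT with LW:WT = 1:4 ⇒ W = (4/5, 0)
2. G lies on line TW with TG:GW = 5:1 ⇒ G = (2/3, 0)
3. A is the centroid of triangle TZL ⇒ A = (1/3, 1/3)
4. S is the midpoint of LG ⇒ S = (5/6, 0)
line SA meets ZL at F = (4/3, -1/3)
A = S + t·(F−S) with t = -1, so SA:AF = -1:2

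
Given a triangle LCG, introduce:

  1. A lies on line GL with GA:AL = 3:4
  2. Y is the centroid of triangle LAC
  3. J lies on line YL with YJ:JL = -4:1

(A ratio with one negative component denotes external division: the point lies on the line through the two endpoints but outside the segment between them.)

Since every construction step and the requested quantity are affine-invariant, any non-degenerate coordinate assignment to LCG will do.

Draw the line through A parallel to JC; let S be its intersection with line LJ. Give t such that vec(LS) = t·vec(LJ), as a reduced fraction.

t = -10

Assign L = (0, 0), C = (1, 0), G = (0, 1) — the answer is frame-independent, so this choice is without loss of generality.
1. A lies on line GL with GA:AL = 3:4 ⇒ A = (0, 4/7)
2. Y is the centroid of triangle LAC ⇒ Y = (1/3, 4/21)
3. J lies on line YL with YJ:JL = -4:1 ⇒ J = (-1/9, -4/63)
through A parallel to JC: direction (10/9, 4/63); meets LJ at S = (10/9, 40/63)
S = L + t·(J−L) with t = -10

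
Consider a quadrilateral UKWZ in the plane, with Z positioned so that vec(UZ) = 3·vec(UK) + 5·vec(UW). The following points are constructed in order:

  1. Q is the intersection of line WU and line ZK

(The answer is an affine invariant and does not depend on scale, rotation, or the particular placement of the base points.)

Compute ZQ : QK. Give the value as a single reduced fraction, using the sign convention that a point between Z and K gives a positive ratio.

ZQ:QK = -3

Set U = (0, 0), K = (1, 0), W = (0, 1), Z = (3, 5); any affine frame gives the same invariant.
1. Q is the intersection of line WU and line ZK ⇒ Q = (0, -5/2)
Q = Z + t·(K−Z) with t = 3/2, so ZQ:QK = t:(1−t) = 3/2:-1/2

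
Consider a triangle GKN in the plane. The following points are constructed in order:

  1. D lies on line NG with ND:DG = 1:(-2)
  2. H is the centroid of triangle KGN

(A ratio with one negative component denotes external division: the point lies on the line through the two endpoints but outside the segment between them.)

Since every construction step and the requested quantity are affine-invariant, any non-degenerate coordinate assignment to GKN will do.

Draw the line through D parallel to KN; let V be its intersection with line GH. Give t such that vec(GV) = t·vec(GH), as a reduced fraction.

t = 3

Set G = (0, 0), K = (1, 0), N = (0, 1); any affine frame gives the same invariant.
1. D lies on line NG with ND:DG = 1:(-2) ⇒ D = (0, 2)
2. H is the centroid of triangle KGN ⇒ H = (1/3, 1/3)
through D parallel to KN: direction (-1, 1); meets GH at V = (1, 1)
V = G + t·(H−G) with t = 3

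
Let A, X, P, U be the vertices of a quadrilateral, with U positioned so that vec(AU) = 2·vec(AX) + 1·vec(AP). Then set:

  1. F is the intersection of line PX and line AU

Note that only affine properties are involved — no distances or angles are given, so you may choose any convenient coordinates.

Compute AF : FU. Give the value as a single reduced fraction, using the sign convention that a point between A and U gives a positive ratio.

Assign A = (0, 0), X = (1, 0), P = (0, 1), U = (2, 1) — the answer is frame-independent, so this choice is without loss of generality.
1. F is the intersection of line PX and line AU ⇒ F = (2/3, 1/3)
F = A + t·(U−A) with t = 1/3, so AF:FU = t:(1−t) = 1/3:2/3

AF:FU = 1/2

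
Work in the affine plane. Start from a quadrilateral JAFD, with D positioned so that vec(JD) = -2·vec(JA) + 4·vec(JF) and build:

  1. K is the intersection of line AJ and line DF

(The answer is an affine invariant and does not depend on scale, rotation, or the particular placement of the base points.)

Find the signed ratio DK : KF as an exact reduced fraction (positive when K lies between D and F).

DK:KF = -4

Set J = (0, 0), A = (1, 0), F = (0, 1), D = (-2, 4); any affine frame gives the same invariant.
1. K is the intersection of line AJ and line DF ⇒ K = (2/3, 0)
K = D + t·(F−D) with t = 4/3, so DK:KF = t:(1−t) = 4/3:-1/3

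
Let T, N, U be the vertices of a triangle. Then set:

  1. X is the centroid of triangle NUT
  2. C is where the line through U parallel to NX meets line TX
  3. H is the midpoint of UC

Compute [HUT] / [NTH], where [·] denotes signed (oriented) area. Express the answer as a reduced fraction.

[HUT]:[NTH] = -2/5

Assign T = (0, 0), N = (1, 0), U = (0, 1) — the answer is frame-independent, so this choice is without loss of generality.
1. X is the centroid of triangle NUT ⇒ X = (1/3, 1/3)
2. C is where the line through U parallel to NX meets line TX ⇒ C = (2/3, 2/3)
3. H is the midpoint of UC ⇒ H = (1/3, 5/6)
2·[HUT] = 1/3, 2·[NTH] = -5/6
[HUT]:[NTH] = 1/3:-5/6 = -2/5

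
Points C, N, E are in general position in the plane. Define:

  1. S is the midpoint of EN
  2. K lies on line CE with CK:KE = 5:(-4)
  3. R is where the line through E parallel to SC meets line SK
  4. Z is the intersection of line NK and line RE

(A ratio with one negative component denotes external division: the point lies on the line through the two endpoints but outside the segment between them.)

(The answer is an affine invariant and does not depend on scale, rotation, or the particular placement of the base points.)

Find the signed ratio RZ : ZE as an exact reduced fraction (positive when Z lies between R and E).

RZ:ZE = -2/5

Set C = (0, 0), N = (1, 0), E = (0, 1); any affine frame gives the same invariant.
1. S is the midpoint of EN ⇒ S = (1/2, 1/2)
2. K lies on line CE with CK:KE = 5:(-4) ⇒ K = (0, 5)
3. R is where the line through E parallel to SC meets line SK ⇒ R = (2/5, 7/5)
4. Z is the intersection of line NK and line RE ⇒ Z = (2/3, 5/3)
Z = R + t·(E−R) with t = -2/3, so RZ:ZE = t:(1−t) = -2/3:5/3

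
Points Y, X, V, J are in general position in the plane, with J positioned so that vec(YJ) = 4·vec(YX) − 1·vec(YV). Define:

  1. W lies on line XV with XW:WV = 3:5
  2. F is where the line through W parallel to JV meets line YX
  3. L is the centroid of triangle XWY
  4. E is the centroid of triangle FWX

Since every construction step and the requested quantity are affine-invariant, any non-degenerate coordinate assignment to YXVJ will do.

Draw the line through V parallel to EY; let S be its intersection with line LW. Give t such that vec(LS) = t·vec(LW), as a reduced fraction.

t = 181/46

Set Y = (0, 0), X = (1, 0), V = (0, 1), J = (4, -1); any affine frame gives the same invariant.
1. W lies on line XV with XW:WV = 3:5 ⇒ W = (5/8, 3/8)
2. F is where the line through W parallel to JV meets line YX ⇒ F = (11/8, 0)
3. L is the centroid of triangle XWY ⇒ L = (13/24, 1/8)
4. E is the centroid of triangle FWX ⇒ E = (1, 1/8)
through V parallel to EY: direction (-1, -1/8); meets LW at S = (20/23, 51/46)
S = L + t·(W−L) with t = 181/46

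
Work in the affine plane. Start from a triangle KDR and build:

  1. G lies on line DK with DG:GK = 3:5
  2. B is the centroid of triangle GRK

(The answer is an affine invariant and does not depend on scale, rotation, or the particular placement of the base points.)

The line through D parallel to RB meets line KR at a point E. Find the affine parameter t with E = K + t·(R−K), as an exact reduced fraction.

Work in coordinates with K = (0, 0), D = (1, 0), R = (0, 1).
1. G lies on line DK with DG:GK = 3:5 ⇒ G = (5/8, 0)
2. B is the centroid of triangle GRK ⇒ B = (5/24, 1/3)
through D parallel to RB: direction (5/24, -2/3); meets KR at E = (0, 16/5)
E = K + t·(R−K) with t = 16/5

t = 16/5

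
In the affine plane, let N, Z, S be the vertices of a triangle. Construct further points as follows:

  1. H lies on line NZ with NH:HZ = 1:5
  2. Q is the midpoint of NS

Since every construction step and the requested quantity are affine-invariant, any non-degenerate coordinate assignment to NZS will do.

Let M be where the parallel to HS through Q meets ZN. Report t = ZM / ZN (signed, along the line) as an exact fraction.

t = 11/12

Work in coordinates with N = (0, 0), Z = (1, 0), S = (0, 1).
1. H lies on line NZ with NH:HZ = 1:5 ⇒ H = (1/6, 0)
2. Q is the midpoint of NS ⇒ Q = (0, 1/2)
through Q parallel to HS: direction (-1/6, 1); meets ZN at M = (1/12, 0)
M = Z + t·(N−Z) with t = 11/12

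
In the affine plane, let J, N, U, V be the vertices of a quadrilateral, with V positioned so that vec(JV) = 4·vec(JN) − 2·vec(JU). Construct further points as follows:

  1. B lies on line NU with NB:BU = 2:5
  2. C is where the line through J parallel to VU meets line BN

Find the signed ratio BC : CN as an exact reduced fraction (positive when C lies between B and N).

Assign J = (0, 0), N = (1, 0), U = (0, 1), V = (4, -2) — the answer is frame-independent, so this choice is without loss of generality.
1. B lies on line NU with NB:BU = 2:5 ⇒ B = (5/7, 2/7)
2. C is where the line through J parallel to VU meets line BN ⇒ C = (4, -3)
C = B + t·(N−B) with t = 23/2, so BC:CN = t:(1−t) = 23/2:-21/2

BC:CN = -23/21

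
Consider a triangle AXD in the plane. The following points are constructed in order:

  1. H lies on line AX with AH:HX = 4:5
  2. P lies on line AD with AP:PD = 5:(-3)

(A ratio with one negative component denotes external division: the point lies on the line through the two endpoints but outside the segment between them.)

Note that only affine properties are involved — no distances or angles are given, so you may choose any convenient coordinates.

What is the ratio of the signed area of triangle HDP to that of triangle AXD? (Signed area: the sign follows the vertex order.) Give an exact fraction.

Work in coordinates with A = (0, 0), X = (1, 0), D = (0, 1).
1. H lies on line AX with AH:HX = 4:5 ⇒ H = (4/9, 0)
2. P lies on line AD with AP:PD = 5:(-3) ⇒ P = (0, 5/2)
2·[HDP] = -2/3, 2·[AXD] = 1
[HDP]:[AXD] = -2/3:1 = -2/3

[HDP]:[AXD] = -2/3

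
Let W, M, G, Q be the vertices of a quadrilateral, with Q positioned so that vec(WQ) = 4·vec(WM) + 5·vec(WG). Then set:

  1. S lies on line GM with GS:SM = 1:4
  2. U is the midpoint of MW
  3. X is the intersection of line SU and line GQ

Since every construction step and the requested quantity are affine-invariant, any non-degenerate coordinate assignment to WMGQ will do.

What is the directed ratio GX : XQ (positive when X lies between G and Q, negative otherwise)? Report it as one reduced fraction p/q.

Set W = (0, 0), M = (1, 0), G = (0, 1), Q = (4, 5); any affine frame gives the same invariant.
1. S lies on line GM with GS:SM = 1:4 ⇒ S = (1/5, 4/5)
2. U is the midpoint of MW ⇒ U = (1/2, 0)
3. X is the intersection of line SU and line GQ ⇒ X = (1/11, 12/11)
X = G + t·(Q−G) with t = 1/44, so GX:XQ = t:(1−t) = 1/44:43/44

GX:XQ = 1/43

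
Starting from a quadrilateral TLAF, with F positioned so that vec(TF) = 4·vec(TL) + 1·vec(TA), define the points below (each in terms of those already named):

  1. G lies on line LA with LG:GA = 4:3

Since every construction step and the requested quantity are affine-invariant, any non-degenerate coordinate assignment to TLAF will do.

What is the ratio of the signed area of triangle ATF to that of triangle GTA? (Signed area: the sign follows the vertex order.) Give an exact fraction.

[ATF]:[GTA] = -28/3

Choose coordinates T = (0, 0), L = (1, 0), A = (0, 1), F = (4, 1).
1. G lies on line LA with LG:GA = 4:3 ⇒ G = (3/7, 4/7)
2·[ATF] = 4, 2·[GTA] = -3/7
[ATF]:[GTA] = 4:-3/7 = -28/3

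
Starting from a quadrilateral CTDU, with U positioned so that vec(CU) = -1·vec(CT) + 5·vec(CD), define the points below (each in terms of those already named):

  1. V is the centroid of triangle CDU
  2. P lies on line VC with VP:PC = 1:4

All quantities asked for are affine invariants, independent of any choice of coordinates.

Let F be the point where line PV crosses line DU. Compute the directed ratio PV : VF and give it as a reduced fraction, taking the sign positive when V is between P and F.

Set C = (0, 0), T = (1, 0), D = (0, 1), U = (-1, 5); any affine frame gives the same invariant.
1. V is the centroid of triangle CDU ⇒ V = (-1/3, 2)
2. P lies on line VC with VP:PC = 1:4 ⇒ P = (-4/15, 8/5)
line PV meets DU at F = (-1/2, 3)
V = P + t·(F−P) with t = 2/7, so PV:VF = 2/7:5/7

PV:VF = 2/5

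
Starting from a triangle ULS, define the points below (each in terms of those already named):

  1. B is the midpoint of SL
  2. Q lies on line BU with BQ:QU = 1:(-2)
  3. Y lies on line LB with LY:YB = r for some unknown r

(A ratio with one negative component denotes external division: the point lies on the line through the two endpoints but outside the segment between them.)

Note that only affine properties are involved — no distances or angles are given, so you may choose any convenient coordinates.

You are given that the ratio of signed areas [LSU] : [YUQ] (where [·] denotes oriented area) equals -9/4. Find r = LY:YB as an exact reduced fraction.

Assign U = (0, 0), L = (1, 0), S = (0, 1) — the answer is frame-independent, so this choice is without loss of generality.
1. B is the midpoint of SL ⇒ B = (1/2, 1/2)
2. Q lies on line BU with BQ:QU = 1:(-2) ⇒ Q = (1, 1)
3. With LY:YB = r, write λ = r/(r+1) so Y = L + λ·(B−L); Y is affine-linear in λ
Every point depending on Y is an affine combination of Y and λ-independent points, so each such coordinate is linear in λ; the λ² term in each signed area is a multiple of (B−L)×(B−L) = 0, so 2·[LSU] and 2·[YUQ] are each linear in λ. Evaluating at λ=0 and λ=1:
  2·[LSU] = 1,   2·[YUQ] = λ − 1
So [LSU]:[YUQ] = (1) / (λ − 1). Setting this equal to -9/4:
  1 = -9/4·(λ − 1)  ⇒  λ = 5/9
Then r = λ/(1−λ) = (5/9)/(4/9) = 5/4. Check: with r = 5/4, Y = (13/18, 5/18) and [LSU]:[YUQ] = -9/4 as required.

r = 5/4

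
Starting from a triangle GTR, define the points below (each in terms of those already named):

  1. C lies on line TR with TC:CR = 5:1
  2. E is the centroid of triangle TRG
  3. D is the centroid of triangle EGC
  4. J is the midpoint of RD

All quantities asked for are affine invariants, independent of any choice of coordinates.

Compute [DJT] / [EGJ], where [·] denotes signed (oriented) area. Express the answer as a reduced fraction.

Work in coordinates with G = (0, 0), T = (1, 0), R = (0, 1).
1. C lies on line TR with TC:CR = 5:1 ⇒ C = (1/6, 5/6)
2. E is the centroid of triangle TRG ⇒ E = (1/3, 1/3)
3. D is the centroid of triangle EGC ⇒ D = (1/6, 7/18)
4. J is the midpoint of RD ⇒ J = (1/12, 25/36)
2·[DJT] = -2/9, 2·[EGJ] = -11/54
[DJT]:[EGJ] = -2/9:-11/54 = 12/11

[DJT]:[EGJ] = 12/11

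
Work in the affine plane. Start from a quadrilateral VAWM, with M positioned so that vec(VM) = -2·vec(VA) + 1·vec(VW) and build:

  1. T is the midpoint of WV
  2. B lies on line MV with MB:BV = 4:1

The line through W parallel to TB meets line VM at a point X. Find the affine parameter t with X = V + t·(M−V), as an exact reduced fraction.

t = 2/5

Choose coordinates V = (0, 0), A = (1, 0), W = (0, 1), M = (-2, 1).
1. T is the midpoint of WV ⇒ T = (0, 1/2)
2. B lies on line MV with MB:BV = 4:1 ⇒ B = (-2/5, 1/5)
through W parallel to TB: direction (-2/5, -3/10); meets VM at X = (-4/5, 2/5)
X = V + t·(M−V) with t = 2/5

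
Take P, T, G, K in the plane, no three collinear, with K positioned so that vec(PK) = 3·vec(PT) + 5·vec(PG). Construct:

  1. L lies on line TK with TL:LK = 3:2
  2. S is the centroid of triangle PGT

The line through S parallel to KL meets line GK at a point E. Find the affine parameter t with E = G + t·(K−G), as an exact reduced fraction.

t = 3/7

Work in coordinates with P = (0, 0), T = (1, 0), G = (0, 1), K = (3, 5).
1. L lies on line TK with TL:LK = 3:2 ⇒ L = (11/5, 3)
2. S is the centroid of triangle PGT ⇒ S = (1/3, 1/3)
through S parallel to KL: direction (-4/5, -2); meets GK at E = (9/7, 19/7)
E = G + t·(K−G) with t = 3/7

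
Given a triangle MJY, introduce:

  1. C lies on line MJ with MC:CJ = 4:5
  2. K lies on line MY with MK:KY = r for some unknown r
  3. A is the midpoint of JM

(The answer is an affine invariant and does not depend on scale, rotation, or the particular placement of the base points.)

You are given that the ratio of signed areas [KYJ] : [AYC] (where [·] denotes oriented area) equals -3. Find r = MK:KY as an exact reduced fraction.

r = 5

Choose coordinates M = (0, 0), J = (1, 0), Y = (0, 1).
1. C lies on line MJ with MC:CJ = 4:5 ⇒ C = (4/9, 0)
2. With MK:KY = r, write λ = r/(r+1) so K = M + λ·(Y−M); K is affine-linear in λ
3. A is the midpoint of JM ⇒ A = (1/2, 0)
Every point depending on K is an affine combination of K and λ-independent points, so each such coordinate is linear in λ; the λ² term in each signed area is a multiple of (Y−M)×(Y−M) = 0, so 2·[KYJ] and 2·[AYC] are each linear in λ. Evaluating at λ=0 and λ=1:
  2·[KYJ] = λ − 1,   2·[AYC] = 1/18
So [KYJ]:[AYC] = (λ − 1) / (1/18). Setting this equal to -3:
  λ − 1 = -3·(1/18)  ⇒  λ = 5/6
Then r = λ/(1−λ) = (5/6)/(1/6) = 5. Check: with r = 5, K = (0, 5/6) and [KYJ]:[AYC] = -3 as required.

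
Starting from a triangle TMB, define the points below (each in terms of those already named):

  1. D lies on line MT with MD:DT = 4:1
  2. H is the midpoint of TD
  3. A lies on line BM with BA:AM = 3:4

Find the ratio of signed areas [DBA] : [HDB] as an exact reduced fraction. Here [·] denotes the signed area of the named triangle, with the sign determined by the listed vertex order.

Set T = (0, 0), M = (1, 0), B = (0, 1); any affine frame gives the same invariant.
1. D lies on line MT with MD:DT = 4:1 ⇒ D = (1/5, 0)
2. H is the midpoint of TD ⇒ H = (1/10, 0)
3. A lies on line BM with BA:AM = 3:4 ⇒ A = (3/7, 4/7)
2·[DBA] = -12/35, 2·[HDB] = 1/10
[DBA]:[HDB] = -12/35:1/10 = -24/7

[DBA]:[HDB] = -24/7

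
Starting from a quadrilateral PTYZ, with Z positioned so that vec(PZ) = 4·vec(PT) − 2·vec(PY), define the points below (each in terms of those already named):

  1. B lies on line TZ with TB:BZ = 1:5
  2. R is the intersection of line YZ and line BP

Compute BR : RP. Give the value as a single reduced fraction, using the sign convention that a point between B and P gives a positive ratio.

BR:RP = -5/24

Work in coordinates with P = (0, 0), T = (1, 0), Y = (0, 1), Z = (4, -2).
1. B lies on line TZ with TB:BZ = 1:5 ⇒ B = (3/2, -1/3)
2. R is the intersection of line YZ and line BP ⇒ R = (36/19, -8/19)
R = B + t·(P−B) with t = -5/19, so BR:RP = t:(1−t) = -5/19:24/19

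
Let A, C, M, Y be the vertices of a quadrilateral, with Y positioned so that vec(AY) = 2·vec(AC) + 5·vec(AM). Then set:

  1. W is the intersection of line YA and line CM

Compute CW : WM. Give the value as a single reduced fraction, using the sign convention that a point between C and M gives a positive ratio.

Work in coordinates with A = (0, 0), C = (1, 0), M = (0, 1), Y = (2, 5).
1. W is the intersection of line YA and line CM ⇒ W = (2/7, 5/7)
W = C + t·(M−C) with t = 5/7, so CW:WM = t:(1−t) = 5/7:2/7

CW:WM = 5/2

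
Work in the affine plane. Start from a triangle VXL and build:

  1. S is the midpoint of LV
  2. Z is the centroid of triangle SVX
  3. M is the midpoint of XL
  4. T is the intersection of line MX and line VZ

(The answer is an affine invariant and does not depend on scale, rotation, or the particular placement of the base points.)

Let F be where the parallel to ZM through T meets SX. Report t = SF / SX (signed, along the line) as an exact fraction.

t = 3/5

Work in coordinates with V = (0, 0), X = (1, 0), L = (0, 1).
1. S is the midpoint of LV ⇒ S = (0, 1/2)
2. Z is the centroid of triangle SVX ⇒ Z = (1/3, 1/6)
3. M is the midpoint of XL ⇒ M = (1/2, 1/2)
4. T is the intersection of line MX and line VZ ⇒ T = (2/3, 1/3)
through T parallel to ZM: direction (1/6, 1/3); meets SX at F = (3/5, 1/5)
F = S + t·(X−S) with t = 3/5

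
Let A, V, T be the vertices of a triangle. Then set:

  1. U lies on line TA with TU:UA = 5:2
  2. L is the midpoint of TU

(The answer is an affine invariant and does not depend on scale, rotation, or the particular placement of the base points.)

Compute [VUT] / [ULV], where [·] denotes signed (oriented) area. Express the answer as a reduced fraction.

Work in coordinates with A = (0, 0), V = (1, 0), T = (0, 1).
1. U lies on line TA with TU:UA = 5:2 ⇒ U = (0, 2/7)
2. L is the midpoint of TU ⇒ L = (0, 9/14)
2·[VUT] = -5/7, 2·[ULV] = -5/14
[VUT]:[ULV] = -5/7:-5/14 = 2

[VUT]:[ULV] = 2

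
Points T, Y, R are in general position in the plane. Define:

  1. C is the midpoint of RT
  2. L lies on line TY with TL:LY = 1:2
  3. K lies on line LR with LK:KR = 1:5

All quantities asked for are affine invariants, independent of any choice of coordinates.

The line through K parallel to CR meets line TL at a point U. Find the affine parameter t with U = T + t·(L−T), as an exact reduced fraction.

t = 5/6

Choose coordinates T = (0, 0), Y = (1, 0), R = (0, 1).
1. C is the midpoint of RT ⇒ C = (0, 1/2)
2. L lies on line TY with TL:LY = 1:2 ⇒ L = (1/3, 0)
3. K lies on line LR with LK:KR = 1:5 ⇒ K = (5/18, 1/6)
through K parallel to CR: direction (0, 1/2); meets TL at U = (5/18, 0)
U = T + t·(L−T) with t = 5/6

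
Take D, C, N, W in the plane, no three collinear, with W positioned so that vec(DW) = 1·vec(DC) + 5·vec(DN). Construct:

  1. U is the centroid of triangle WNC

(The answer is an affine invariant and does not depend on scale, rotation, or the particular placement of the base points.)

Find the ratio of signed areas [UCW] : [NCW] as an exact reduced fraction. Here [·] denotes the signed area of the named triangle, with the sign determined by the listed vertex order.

[UCW]:[NCW] = 1/3

Set D = (0, 0), C = (1, 0), N = (0, 1), W = (1, 5); any affine frame gives the same invariant.
1. U is the centroid of triangle WNC ⇒ U = (2/3, 2)
2·[UCW] = 5/3, 2·[NCW] = 5
[UCW]:[NCW] = 5/3:5 = 1/3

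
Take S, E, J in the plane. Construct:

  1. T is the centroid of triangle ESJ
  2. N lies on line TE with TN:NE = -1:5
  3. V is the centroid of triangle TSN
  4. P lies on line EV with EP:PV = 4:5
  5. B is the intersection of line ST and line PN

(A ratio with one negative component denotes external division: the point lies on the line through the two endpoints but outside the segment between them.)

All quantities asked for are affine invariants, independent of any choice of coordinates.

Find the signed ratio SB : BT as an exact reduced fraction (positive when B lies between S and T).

SB:BT = 79/4

Set S = (0, 0), E = (1, 0), J = (0, 1); any affine frame gives the same invariant.
1. T is the centroid of triangle ESJ ⇒ T = (1/3, 1/3)
2. N lies on line TE with TN:NE = -1:5 ⇒ N = (1/6, 5/12)
3. V is the centroid of triangle TSN ⇒ V = (1/6, 1/4)
4. P lies on line EV with EP:PV = 4:5 ⇒ P = (17/27, 1/9)
5. B is the intersection of line ST and line PN ⇒ B = (79/249, 79/249)
B = S + t·(T−S) with t = 79/83, so SB:BT = t:(1−t) = 79/83:4/83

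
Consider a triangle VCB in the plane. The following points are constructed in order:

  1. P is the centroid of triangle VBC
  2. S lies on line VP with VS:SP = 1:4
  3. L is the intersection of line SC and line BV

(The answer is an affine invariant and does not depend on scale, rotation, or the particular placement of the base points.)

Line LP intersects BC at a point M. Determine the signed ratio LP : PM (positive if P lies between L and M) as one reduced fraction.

LP:PM = 25/14

Assign V = (0, 0), C = (1, 0), B = (0, 1) — the answer is frame-independent, so this choice is without loss of generality.
1. P is the centroid of triangle VBC ⇒ P = (1/3, 1/3)
2. S lies on line VP with VS:SP = 1:4 ⇒ S = (1/15, 1/15)
3. L is the intersection of line SC and line BV ⇒ L = (0, 1/14)
line LP meets BC at M = (13/25, 12/25)
P = L + t·(M−L) with t = 25/39, so LP:PM = 25/39:14/39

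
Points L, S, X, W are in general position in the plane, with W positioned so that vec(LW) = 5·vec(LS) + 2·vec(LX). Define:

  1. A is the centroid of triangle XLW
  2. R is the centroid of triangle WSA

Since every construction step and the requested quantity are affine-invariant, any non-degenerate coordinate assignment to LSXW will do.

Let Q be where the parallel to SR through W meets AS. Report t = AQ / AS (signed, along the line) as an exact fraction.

t = 2

Work in coordinates with L = (0, 0), S = (1, 0), X = (0, 1), W = (5, 2).
1. A is the centroid of triangle XLW ⇒ A = (5/3, 1)
2. R is the centroid of triangle WSA ⇒ R = (23/9, 1)
through W parallel to SR: direction (14/9, 1); meets AS at Q = (1/3, -1)
Q = A + t·(S−A) with t = 2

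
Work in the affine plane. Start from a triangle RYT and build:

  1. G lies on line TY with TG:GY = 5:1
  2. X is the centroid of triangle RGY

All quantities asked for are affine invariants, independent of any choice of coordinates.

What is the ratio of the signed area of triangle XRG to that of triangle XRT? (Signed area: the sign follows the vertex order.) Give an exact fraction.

[XRG]:[XRT] = 1/11

Choose coordinates R = (0, 0), Y = (1, 0), T = (0, 1).
1. G lies on line TY with TG:GY = 5:1 ⇒ G = (5/6, 1/6)
2. X is the centroid of triangle RGY ⇒ X = (11/18, 1/18)
2·[XRG] = -1/18, 2·[XRT] = -11/18
[XRG]:[XRT] = -1/18:-11/18 = 1/11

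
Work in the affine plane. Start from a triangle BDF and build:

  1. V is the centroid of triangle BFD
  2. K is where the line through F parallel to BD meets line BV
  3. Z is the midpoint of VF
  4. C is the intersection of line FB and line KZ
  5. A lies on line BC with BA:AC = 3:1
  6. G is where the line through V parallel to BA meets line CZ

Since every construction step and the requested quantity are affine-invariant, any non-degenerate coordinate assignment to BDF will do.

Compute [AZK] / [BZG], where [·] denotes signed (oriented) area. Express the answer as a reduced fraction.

[AZK]:[BZG] = 5/4

Work in coordinates with B = (0, 0), D = (1, 0), F = (0, 1).
1. V is the centroid of triangle BFD ⇒ V = (1/3, 1/3)
2. K is where the line through F parallel to BD meets line BV ⇒ K = (1, 1)
3. Z is the midpoint of VF ⇒ Z = (1/6, 2/3)
4. C is the intersection of line FB and line KZ ⇒ C = (0, 3/5)
5. A lies on line BC with BA:AC = 3:1 ⇒ A = (0, 9/20)
6. G is where the line through V parallel to BA meets line CZ ⇒ G = (1/3, 11/15)
2·[AZK] = -1/8, 2·[BZG] = -1/10
[AZK]:[BZG] = -1/8:-1/10 = 5/4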